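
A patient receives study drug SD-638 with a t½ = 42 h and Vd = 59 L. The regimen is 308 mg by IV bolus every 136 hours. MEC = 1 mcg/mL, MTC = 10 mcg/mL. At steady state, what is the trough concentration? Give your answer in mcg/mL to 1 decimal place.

k = ln2/t½ = ln2/42 ≈ 0.016504 h⁻¹; fraction remaining f = e^(−kτ) = e^(−0.016504×136) ≈ 0.1060.
Each bolus raises the concentration by D/Vd = 308/59 ≈ 5.220 mcg/mL.
Steady-state trough Cmin,ss = C₀·f/(1−f) ≈ 5.220 × 0.1060/0.8940 ≈ 0.619 mcg/mL.
Trough 0.6 mcg/mL vs MEC 1 mcg/mL: subtherapeutic.

0.6 mcg/mL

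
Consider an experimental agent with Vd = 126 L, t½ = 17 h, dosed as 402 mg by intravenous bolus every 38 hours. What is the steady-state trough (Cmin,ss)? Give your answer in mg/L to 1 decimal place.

0.9 mg/L

Over one 38-h interval, 38/17 ≈ 2.2353 half-lives elapse, leaving f ≈ 0.2124 of each dose.
Accumulation ratio R = 1/(1 − f) ≈ 1/0.7876 ≈ 1.2697.
Each bolus raises the concentration by D/Vd = 402/126 ≈ 3.190 mg/L.
Steady-state peak Cmax,ss = C₀·R ≈ 3.190 × 1.2697 ≈ 4.050 mg/L.
One interval later, Cmin,ss = Cmax,ss·e^(−kτ) ≈ 4.050 × 0.2124 ≈ 0.860 mg/L.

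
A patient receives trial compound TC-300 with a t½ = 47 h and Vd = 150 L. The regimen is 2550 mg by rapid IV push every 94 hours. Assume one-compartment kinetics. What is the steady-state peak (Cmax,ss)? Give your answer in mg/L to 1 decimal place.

τ = 94 h = 2 half-lives, so f = (1/2)^2 = 0.25.
Accumulation ratio R = 1/(1 − f) = 1/0.75 = 4/3.
Single-dose peak C₀ = D/Vd = 2550/150 = 17 mg/L.
Steady-state peak Cmax,ss = C₀·R = 17 × 4/3 ≈ 22.667 mg/L.

22.7 mg/L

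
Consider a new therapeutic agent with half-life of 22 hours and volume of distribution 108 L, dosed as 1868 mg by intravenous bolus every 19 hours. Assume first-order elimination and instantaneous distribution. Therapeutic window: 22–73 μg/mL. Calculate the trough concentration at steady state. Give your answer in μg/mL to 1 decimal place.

21.1 μg/mL

τ/t½ = 19/22 ≈ 0.86364, so fraction remaining f = (1/2)^(19/22) ≈ 0.5496.
Accumulation ratio R = 1/(1 − f) ≈ 1/0.4504 ≈ 2.2202.
Single-dose peak C₀ = D/Vd = 1868/108 ≈ 17.296 μg/mL.
Steady-state peak Cmax,ss = C₀·R ≈ 17.296 × 2.2202 ≈ 38.401 μg/mL.
One interval later, Cmin,ss = Cmax,ss·e^(−kτ) ≈ 38.401 × 0.5496 ≈ 21.105 μg/mL.
Trough 21.1 μg/mL vs MEC 22 μg/mL: subtherapeutic.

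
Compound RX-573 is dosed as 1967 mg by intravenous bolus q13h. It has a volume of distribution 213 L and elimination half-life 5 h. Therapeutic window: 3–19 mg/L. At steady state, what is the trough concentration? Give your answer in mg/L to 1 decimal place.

Over one 13-h interval, 13/5 ≈ 2.6 half-lives elapse, leaving f ≈ 0.1649 of each dose.
Accumulation ratio R = 1/(1 − f) ≈ 1/0.8351 ≈ 1.1975.
Each bolus raises the concentration by D/Vd = 1967/213 ≈ 9.235 mg/L.
Steady-state peak Cmax,ss = C₀·R ≈ 9.235 × 1.1975 ≈ 11.059 mg/L.
One interval later, Cmin,ss = Cmax,ss·e^(−kτ) ≈ 11.059 × 0.1649 ≈ 1.824 mg/L.
Trough 1.8 mg/L vs MEC 3 mg/L: subtherapeutic.

1.8 mg/L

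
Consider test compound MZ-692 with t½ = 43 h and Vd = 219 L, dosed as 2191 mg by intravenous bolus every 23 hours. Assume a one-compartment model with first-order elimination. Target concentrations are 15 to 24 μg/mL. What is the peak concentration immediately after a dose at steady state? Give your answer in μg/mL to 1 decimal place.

τ/t½ = 23/43 ≈ 0.53488, so fraction remaining f = (1/2)^(23/43) ≈ 0.6902.
At steady state, accumulation factor R = 1/(1 − e^(−kτ)) ≈ 3.2279.
Single-dose peak C₀ = D/Vd = 2191/219 ≈ 10.005 μg/mL.
Steady-state peak Cmax,ss = C₀·R ≈ 10.005 × 3.2279 ≈ 32.295 μg/mL.
Peak 32.3 μg/mL vs MTC 24 μg/mL: exceeds toxic threshold.

32.3 μg/mL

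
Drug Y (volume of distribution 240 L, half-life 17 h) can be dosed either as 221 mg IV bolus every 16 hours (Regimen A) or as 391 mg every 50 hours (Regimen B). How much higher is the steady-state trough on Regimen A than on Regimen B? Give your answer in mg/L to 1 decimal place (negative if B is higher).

Regimen A: f = (1/2)^(16/17) ≈ 0.5208; Cmin,ss = (221/240)·f/(1−f) ≈ 1.001 mg/L.
Regimen B: f = (1/2)^(50/17) ≈ 0.1302; Cmin,ss = (391/240)·f/(1−f) ≈ 0.244 mg/L.
Difference ≈ 1.001 − 0.244 ≈ 0.757 mg/L.

0.8 mg/L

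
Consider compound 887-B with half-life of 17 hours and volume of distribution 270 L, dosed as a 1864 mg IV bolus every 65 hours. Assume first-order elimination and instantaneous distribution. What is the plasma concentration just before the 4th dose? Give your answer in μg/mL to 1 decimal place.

0.5 μg/mL

f = (1/2)^(τ/t½) = (1/2)^(65/17) ≈ 0.0706.
C₀ = D/Vd = 1864/270 ≈ 6.904 μg/mL.
Before the 4th dose, 3 doses have been given. Superposition: Cmin = C₀·(f + f² + … + f^3).
≈ 6.904 × (0.0706 + 0.0050 + 0.0004) ≈ 6.904 × 0.0760 ≈ 0.525 μg/mL.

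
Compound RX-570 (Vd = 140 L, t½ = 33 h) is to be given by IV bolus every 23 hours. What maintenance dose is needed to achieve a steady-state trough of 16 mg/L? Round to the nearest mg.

1391 mg

τ/t½ = 23/33 ≈ 0.69697, so f = (1/2)^(23/33) ≈ 0.616867.
Cmin,ss = (D/Vd)·f/(1−f), so D = Cmin,ss·Vd·(1−f)/f.
D = 16 × 140 × (1−f)/f ≈ 16 × 140 × 0.62109 ≈ 1391.24 mg.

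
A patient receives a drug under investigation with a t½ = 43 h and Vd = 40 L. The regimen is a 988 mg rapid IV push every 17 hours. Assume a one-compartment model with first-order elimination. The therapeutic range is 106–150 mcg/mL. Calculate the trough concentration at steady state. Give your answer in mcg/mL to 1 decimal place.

78.3 mcg/mL

Over one 17-h interval, 17/43 ≈ 0.39535 half-lives elapse, leaving f ≈ 0.7603 of each dose.
At steady state, accumulation factor R = 1/(1 − e^(−kτ)) ≈ 4.1719.
Each bolus raises the concentration by D/Vd = 988/40 ≈ 24.700 mcg/mL.
Steady-state peak Cmax,ss = C₀·R ≈ 24.700 × 4.1719 ≈ 103.046 mcg/mL.
Steady-state trough Cmin,ss = Cmax,ss·f ≈ 103.046 × 0.7603 ≈ 78.346 mcg/mL.
Trough 78.3 mcg/mL vs MEC 106 mcg/mL: subtherapeutic.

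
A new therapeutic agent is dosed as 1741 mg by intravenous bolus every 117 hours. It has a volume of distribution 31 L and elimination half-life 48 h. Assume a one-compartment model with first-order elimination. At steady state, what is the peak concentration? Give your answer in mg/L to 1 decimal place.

68.9 mg/L

k = ln2/t½ = ln2/48 ≈ 0.014441 h⁻¹; fraction remaining f = e^(−kτ) = e^(−0.014441×117) ≈ 0.1846.
At steady state, accumulation factor R = 1/(1 − e^(−kτ)) ≈ 1.2264.
Each bolus raises the concentration by D/Vd = 1741/31 ≈ 56.161 mg/L.
Steady-state peak Cmax,ss = C₀·R ≈ 56.161 × 1.2264 ≈ 68.876 mg/L.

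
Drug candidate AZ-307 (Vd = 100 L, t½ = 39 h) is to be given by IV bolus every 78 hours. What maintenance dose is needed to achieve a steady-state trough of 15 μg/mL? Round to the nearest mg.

τ/t½ = 78/39 ≈ 2, so f = (1/2)^(78/39) ≈ 0.250000.
Cmin,ss = (D/Vd)·f/(1−f), so D = Cmin,ss·Vd·(1−f)/f.
D = 15 × 100 × (1−f)/f ≈ 15 × 100 × 3.00000 ≈ 4500.00 mg.

4500 mg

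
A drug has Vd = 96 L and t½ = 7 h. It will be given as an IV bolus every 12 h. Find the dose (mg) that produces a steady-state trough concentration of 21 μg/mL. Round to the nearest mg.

4599 mg

τ/t½ = 12/7 ≈ 1.7143, so f = (1/2)^(12/7) ≈ 0.304753.
Cmin,ss = (D/Vd)·f/(1−f), so D = Cmin,ss·Vd·(1−f)/f.
D = 21 × 96 × (1−f)/f ≈ 21 × 96 × 2.28135 ≈ 4599.20 mg.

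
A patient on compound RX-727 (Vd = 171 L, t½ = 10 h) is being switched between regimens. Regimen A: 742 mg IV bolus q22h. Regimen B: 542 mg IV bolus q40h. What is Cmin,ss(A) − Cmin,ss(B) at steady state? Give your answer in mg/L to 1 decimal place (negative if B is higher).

Regimen A: f = (1/2)^(22/10) ≈ 0.2176; Cmin,ss = (742/171)·f/(1−f) ≈ 1.207 mg/L.
Regimen B: f = (1/2)^(40/10) ≈ 0.0625; Cmin,ss = (542/171)·f/(1−f) ≈ 0.211 mg/L.
Difference ≈ 1.207 − 0.211 ≈ 0.996 mg/L.

1.0 mg/L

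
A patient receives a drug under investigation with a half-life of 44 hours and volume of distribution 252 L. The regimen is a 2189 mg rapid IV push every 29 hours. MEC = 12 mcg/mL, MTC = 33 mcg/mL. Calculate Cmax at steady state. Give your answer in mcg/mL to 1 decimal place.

23.7 mcg/mL

Over one 29-h interval, 29/44 ≈ 0.65909 half-lives elapse, leaving f ≈ 0.6333 of each dose.
At steady state, accumulation factor R = 1/(1 − e^(−kτ)) ≈ 2.7270.
Single-dose peak C₀ = D/Vd = 2189/252 ≈ 8.687 mcg/mL.
Cmax,ss = C₀/(1 − f) ≈ 8.687/0.3667 ≈ 23.690 mcg/mL.
Peak 23.7 mcg/mL vs MTC 33 mcg/mL: below toxic threshold.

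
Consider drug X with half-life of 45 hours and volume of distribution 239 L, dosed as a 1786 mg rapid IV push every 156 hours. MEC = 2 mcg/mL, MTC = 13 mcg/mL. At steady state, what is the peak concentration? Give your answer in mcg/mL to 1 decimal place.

8.2 mcg/mL

k = ln2/t½ = ln2/45 ≈ 0.015403 h⁻¹; fraction remaining f = e^(−kτ) = e^(−0.015403×156) ≈ 0.0905.
Accumulation ratio R = 1/(1 − f) ≈ 1/0.9095 ≈ 1.0995.
Single-dose peak C₀ = D/Vd = 1786/239 ≈ 7.473 mcg/mL.
Steady-state peak Cmax,ss = C₀·R ≈ 7.473 × 1.0995 ≈ 8.217 mcg/mL.
Peak 8.2 mcg/mL vs MTC 13 mcg/mL: below toxic threshold.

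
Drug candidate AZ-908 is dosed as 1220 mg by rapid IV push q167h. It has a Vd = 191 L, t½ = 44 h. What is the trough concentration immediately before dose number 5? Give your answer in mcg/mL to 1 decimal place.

f = (1/2)^(τ/t½) = (1/2)^(167/44) ≈ 0.0720.
C₀ = D/Vd = 1220/191 ≈ 6.387 mcg/mL.
Before the 5th dose, 4 doses have been given. Superposition: Cmin = C₀·(f + f² + … + f^4).
≈ 6.387 × (0.0720 + 0.0052 + 0.0004 + 0.0000) ≈ 6.387 × 0.0776 ≈ 0.496 mcg/mL.

0.5 mcg/mL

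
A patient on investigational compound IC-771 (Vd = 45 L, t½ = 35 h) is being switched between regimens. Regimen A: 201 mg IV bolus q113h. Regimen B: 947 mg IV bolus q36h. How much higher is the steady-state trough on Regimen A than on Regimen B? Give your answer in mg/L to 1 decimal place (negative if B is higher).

Regimen A: f = (1/2)^(113/35) ≈ 0.1067; Cmin,ss = (201/45)·f/(1−f) ≈ 0.534 mg/L.
Regimen B: f = (1/2)^(36/35) ≈ 0.4902; Cmin,ss = (947/45)·f/(1−f) ≈ 20.235 mg/L.
Difference ≈ 0.534 − 20.235 ≈ -19.701 mg/L.

-19.7 mg/L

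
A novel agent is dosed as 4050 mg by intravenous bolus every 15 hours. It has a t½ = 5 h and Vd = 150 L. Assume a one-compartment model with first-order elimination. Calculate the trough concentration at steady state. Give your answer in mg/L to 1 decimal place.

τ = 15 h = 3 half-lives, so f = (1/2)^3 = 0.125.
Accumulation ratio R = 1/(1 − f) = 1/0.875 = 8/7.
Single-dose peak C₀ = D/Vd = 4050/150 = 27 mg/L.
Steady-state peak Cmax,ss = C₀·R = 27 × 8/7 ≈ 30.857 mg/L.
Steady-state trough Cmin,ss = Cmax,ss·f ≈ 30.857 × 0.125 ≈ 3.857 mg/L.

3.9 mg/L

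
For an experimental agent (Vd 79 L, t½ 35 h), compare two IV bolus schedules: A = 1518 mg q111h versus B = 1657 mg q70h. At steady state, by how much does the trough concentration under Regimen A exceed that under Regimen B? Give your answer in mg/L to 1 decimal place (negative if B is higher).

Regimen A: f = (1/2)^(111/35) ≈ 0.1110; Cmin,ss = (1518/79)·f/(1−f) ≈ 2.399 mg/L.
Regimen B: f = (1/2)^(70/35) ≈ 0.2500; Cmin,ss = (1657/79)·f/(1−f) ≈ 6.992 mg/L.
Difference ≈ 2.399 − 6.992 ≈ -4.593 mg/L.

-4.6 mg/L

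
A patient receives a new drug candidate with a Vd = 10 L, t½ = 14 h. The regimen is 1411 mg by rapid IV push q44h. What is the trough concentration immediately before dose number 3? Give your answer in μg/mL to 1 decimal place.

17.8 μg/mL

f = (1/2)^(τ/t½) = (1/2)^(44/14) ≈ 0.1132.
C₀ = D/Vd = 1411/10 ≈ 141.100 μg/mL.
Before the 3rd dose, 2 doses have been given. Superposition: Cmin = C₀·(f + f²).
≈ 141.100 × (0.1132 + 0.0128) ≈ 141.100 × 0.1260 ≈ 17.779 μg/mL.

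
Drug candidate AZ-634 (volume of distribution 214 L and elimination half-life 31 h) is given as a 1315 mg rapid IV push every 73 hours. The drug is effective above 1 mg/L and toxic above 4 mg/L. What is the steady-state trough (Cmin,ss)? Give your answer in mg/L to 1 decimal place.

1.5 mg/L

k = ln2/t½ = ln2/31 ≈ 0.022360 h⁻¹; fraction remaining f = e^(−kτ) = e^(−0.022360×73) ≈ 0.1955.
Single-dose peak C₀ = D/Vd = 1315/214 ≈ 6.145 mg/L.
Steady-state trough Cmin,ss = C₀·f/(1−f) ≈ 6.145 × 0.1955/0.8045 ≈ 1.493 mg/L.
Trough 1.5 mg/L vs MEC 1 mg/L: adequate.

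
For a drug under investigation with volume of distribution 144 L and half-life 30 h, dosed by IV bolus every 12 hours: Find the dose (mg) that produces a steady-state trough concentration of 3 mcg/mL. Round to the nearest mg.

τ/t½ = 12/30 ≈ 0.4, so f = (1/2)^(12/30) ≈ 0.757858.
Cmin,ss = (D/Vd)·f/(1−f), so D = Cmin,ss·Vd·(1−f)/f.
D = 3 × 144 × (1−f)/f ≈ 3 × 144 × 0.31951 ≈ 138.03 mg.

138 mg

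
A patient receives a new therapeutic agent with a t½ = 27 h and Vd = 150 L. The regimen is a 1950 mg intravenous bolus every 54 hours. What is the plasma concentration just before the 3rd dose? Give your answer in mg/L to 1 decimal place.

f = (1/2)^(τ/t½) = (1/2)^(54/27) ≈ 0.2500.
C₀ = D/Vd = 1950/150 ≈ 13.000 mg/L.
Before the 3rd dose, 2 doses have been given. Superposition: Cmin = C₀·(f + f²).
≈ 13.000 × (0.2500 + 0.0625) ≈ 13.000 × 0.3125 ≈ 4.062 mg/L.

4.1 mg/L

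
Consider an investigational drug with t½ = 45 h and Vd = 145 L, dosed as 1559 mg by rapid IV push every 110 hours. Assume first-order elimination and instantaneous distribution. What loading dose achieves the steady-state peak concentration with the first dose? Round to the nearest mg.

f = (1/2)^(110/45) ≈ 0.183717; accumulation ratio R = 1/(1−f) ≈ 1.22507.
Loading dose to hit Cmax,ss on first dose: D_load = D_maint·R ≈ 1559 × 1.22507 ≈ 1909.88 mg.

1910 mg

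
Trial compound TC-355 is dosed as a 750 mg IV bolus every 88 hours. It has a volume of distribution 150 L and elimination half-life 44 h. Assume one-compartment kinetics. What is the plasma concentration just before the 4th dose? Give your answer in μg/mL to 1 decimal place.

1.6 μg/mL

f = (1/2)^(τ/t½) = (1/2)^(88/44) ≈ 0.2500.
C₀ = D/Vd = 750/150 ≈ 5.000 μg/mL.
Before the 4th dose, 3 doses have been given. Superposition: Cmin = C₀·(f + f² + … + f^3).
≈ 5.000 × (0.2500 + 0.0625 + 0.0156) ≈ 5.000 × 0.3281 ≈ 1.641 μg/mL.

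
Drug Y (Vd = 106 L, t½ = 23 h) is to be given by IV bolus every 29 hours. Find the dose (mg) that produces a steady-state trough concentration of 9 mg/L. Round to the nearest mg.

τ/t½ = 29/23 ≈ 1.2609, so f = (1/2)^(29/23) ≈ 0.417292.
Cmin,ss = (D/Vd)·f/(1−f), so D = Cmin,ss·Vd·(1−f)/f.
D = 9 × 106 × (1−f)/f ≈ 9 × 106 × 1.39640 ≈ 1332.17 mg.

1332 mg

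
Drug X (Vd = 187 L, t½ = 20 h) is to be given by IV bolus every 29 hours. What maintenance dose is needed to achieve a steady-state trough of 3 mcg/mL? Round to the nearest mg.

972 mg

τ/t½ = 29/20 ≈ 1.45, so f = (1/2)^(29/20) ≈ 0.366021.
Cmin,ss = (D/Vd)·f/(1−f), so D = Cmin,ss·Vd·(1−f)/f.
D = 3 × 187 × (1−f)/f ≈ 3 × 187 × 1.73208 ≈ 971.70 mg.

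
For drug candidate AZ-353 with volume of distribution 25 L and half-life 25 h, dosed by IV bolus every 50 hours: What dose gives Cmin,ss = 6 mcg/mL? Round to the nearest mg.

450 mg

τ/t½ = 50/25 ≈ 2, so f = (1/2)^(50/25) ≈ 0.250000.
Cmin,ss = (D/Vd)·f/(1−f), so D = Cmin,ss·Vd·(1−f)/f.
D = 6 × 25 × (1−f)/f ≈ 6 × 25 × 3.00000 ≈ 450.00 mg.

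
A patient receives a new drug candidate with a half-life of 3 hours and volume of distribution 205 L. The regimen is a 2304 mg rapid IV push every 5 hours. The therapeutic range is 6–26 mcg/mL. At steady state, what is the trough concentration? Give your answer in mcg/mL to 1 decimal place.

5.2 mcg/mL

τ/t½ = 5/3 ≈ 1.6667, so fraction remaining f = (1/2)^(5/3) ≈ 0.3150.
Single-dose peak C₀ = D/Vd = 2304/205 ≈ 11.239 mcg/mL.
Steady-state trough Cmin,ss = C₀·f/(1−f) ≈ 11.239 × 0.3150/0.6850 ≈ 5.168 mcg/mL.
Trough 5.2 mcg/mL vs MEC 6 mcg/mL: subtherapeutic.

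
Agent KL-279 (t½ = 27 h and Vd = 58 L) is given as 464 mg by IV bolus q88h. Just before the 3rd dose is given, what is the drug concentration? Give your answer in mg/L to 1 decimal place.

0.9 mg/L

f = (1/2)^(τ/t½) = (1/2)^(88/27) ≈ 0.1044.
C₀ = D/Vd = 464/58 ≈ 8.000 mg/L.
Before the 3rd dose, 2 doses have been given. Superposition: Cmin = C₀·(f + f²).
≈ 8.000 × (0.1044 + 0.0109) ≈ 8.000 × 0.1153 ≈ 0.922 mg/L.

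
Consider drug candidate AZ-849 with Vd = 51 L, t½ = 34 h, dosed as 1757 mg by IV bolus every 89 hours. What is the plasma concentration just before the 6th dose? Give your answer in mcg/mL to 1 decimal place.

6.7 mcg/mL

f = (1/2)^(τ/t½) = (1/2)^(89/34) ≈ 0.1629.
C₀ = D/Vd = 1757/51 ≈ 34.451 mcg/mL.
Before the 6th dose, 5 doses have been given. Superposition: Cmin = C₀·(f + f² + … + f^5).
≈ 34.451 × (0.1629 + 0.0265 + 0.0043 + 0.0007 + 0.0001) ≈ 34.451 × 0.1945 ≈ 6.701 mcg/mL.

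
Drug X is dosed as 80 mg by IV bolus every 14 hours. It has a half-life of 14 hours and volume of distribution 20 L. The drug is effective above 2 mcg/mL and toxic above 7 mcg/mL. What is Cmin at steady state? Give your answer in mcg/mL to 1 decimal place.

4.0 mcg/mL

The dosing interval is 1 half-life, so f = 2^(−1) = 0.5.
At steady state, R = 1/(1 − 0.5) = 2/1.
Single-dose peak C₀ = D/Vd = 80/20 = 4 mcg/mL.
Steady-state peak Cmax,ss = C₀·R = 4 × 2/1 ≈ 8.000 mcg/mL.
Steady-state trough Cmin,ss = Cmax,ss·f ≈ 8.000 × 0.5 ≈ 4.000 mcg/mL.
Trough 4.0 mcg/mL vs MEC 2 mcg/mL: adequate.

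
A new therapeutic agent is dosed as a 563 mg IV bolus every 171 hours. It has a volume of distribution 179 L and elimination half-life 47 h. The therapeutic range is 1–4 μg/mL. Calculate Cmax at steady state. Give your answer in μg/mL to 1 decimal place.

k = ln2/t½ = ln2/47 ≈ 0.014748 h⁻¹; fraction remaining f = e^(−kτ) = e^(−0.014748×171) ≈ 0.0803.
Accumulation ratio R = 1/(1 − f) ≈ 1/0.9197 ≈ 1.0873.
Each bolus raises the concentration by D/Vd = 563/179 ≈ 3.145 μg/mL.
Cmax,ss = C₀/(1 − f) ≈ 3.145/0.9197 ≈ 3.420 μg/mL.
Peak 3.4 μg/mL vs MTC 4 μg/mL: below toxic threshold.

3.4 μg/mL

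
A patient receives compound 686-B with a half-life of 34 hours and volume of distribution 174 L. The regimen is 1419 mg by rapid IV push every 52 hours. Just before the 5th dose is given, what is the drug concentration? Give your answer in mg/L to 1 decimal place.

4.3 mg/L

f = (1/2)^(τ/t½) = (1/2)^(52/34) ≈ 0.3464.
C₀ = D/Vd = 1419/174 ≈ 8.155 mg/L.
Before the 5th dose, 4 doses have been given. Superposition: Cmin = C₀·(f + f² + … + f^4).
≈ 8.155 × (0.3464 + 0.1200 + 0.0416 + 0.0144) ≈ 8.155 × 0.5224 ≈ 4.260 mg/L.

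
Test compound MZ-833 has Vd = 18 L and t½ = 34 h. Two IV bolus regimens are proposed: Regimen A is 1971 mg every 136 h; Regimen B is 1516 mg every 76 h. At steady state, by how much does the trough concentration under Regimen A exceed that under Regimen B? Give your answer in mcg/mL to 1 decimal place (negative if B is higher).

-15.4 mcg/mL

Regimen A: f = (1/2)^(136/34) ≈ 0.0625; Cmin,ss = (1971/18)·f/(1−f) ≈ 7.300 mcg/mL.
Regimen B: f = (1/2)^(76/34) ≈ 0.2124; Cmin,ss = (1516/18)·f/(1−f) ≈ 22.713 mcg/mL.
Difference ≈ 7.300 − 22.713 ≈ -15.413 mcg/mL.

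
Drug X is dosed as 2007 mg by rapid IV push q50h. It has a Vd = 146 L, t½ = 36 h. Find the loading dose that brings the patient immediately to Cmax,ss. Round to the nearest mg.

3247 mg

f = (1/2)^(50/36) ≈ 0.381859; accumulation ratio R = 1/(1−f) ≈ 1.61775.
Loading dose to hit Cmax,ss on first dose: D_load = D_maint·R ≈ 2007 × 1.61775 ≈ 3246.82 mg.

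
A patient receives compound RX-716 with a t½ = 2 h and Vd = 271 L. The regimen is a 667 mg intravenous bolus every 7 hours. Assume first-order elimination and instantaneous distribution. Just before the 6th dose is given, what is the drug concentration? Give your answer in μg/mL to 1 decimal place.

0.2 μg/mL

f = (1/2)^(τ/t½) = (1/2)^(7/2) ≈ 0.0884.
C₀ = D/Vd = 667/271 ≈ 2.461 μg/mL.
Before the 6th dose, 5 doses have been given. Superposition: Cmin = C₀·(f + f² + … + f^5).
≈ 2.461 × (0.0884 + 0.0078 + 0.0007 + 0.0001 + 0.0000) ≈ 2.461 × 0.0970 ≈ 0.239 μg/mL.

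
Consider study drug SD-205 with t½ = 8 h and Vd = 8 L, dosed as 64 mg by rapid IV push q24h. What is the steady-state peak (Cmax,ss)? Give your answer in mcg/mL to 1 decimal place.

The dosing interval is 3 half-lives, so f = 2^(−3) = 0.125.
At steady state, R = 1/(1 − 0.125) = 8/7.
Single-dose peak C₀ = D/Vd = 64/8 = 8 mcg/mL.
Steady-state peak Cmax,ss = C₀·R = 8 × 8/7 ≈ 9.143 mcg/mL.

9.1 mcg/mL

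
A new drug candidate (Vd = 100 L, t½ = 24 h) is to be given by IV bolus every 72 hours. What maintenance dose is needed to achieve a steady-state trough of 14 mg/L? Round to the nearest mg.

9800 mg

τ/t½ = 72/24 ≈ 3, so f = (1/2)^(72/24) ≈ 0.125000.
Cmin,ss = (D/Vd)·f/(1−f), so D = Cmin,ss·Vd·(1−f)/f.
D = 14 × 100 × (1−f)/f ≈ 14 × 100 × 7.00000 ≈ 9800.00 mg.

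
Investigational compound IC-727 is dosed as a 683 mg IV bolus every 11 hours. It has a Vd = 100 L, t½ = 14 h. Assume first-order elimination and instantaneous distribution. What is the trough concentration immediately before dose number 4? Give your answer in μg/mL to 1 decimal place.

f = (1/2)^(τ/t½) = (1/2)^(11/14) ≈ 0.5801.
C₀ = D/Vd = 683/100 ≈ 6.830 μg/mL.
Before the 4th dose, 3 doses have been given. Superposition: Cmin = C₀·(f + f² + … + f^3).
≈ 6.830 × (0.5801 + 0.3365 + 0.1952) ≈ 6.830 × 1.1118 ≈ 7.594 μg/mL.

7.6 μg/mL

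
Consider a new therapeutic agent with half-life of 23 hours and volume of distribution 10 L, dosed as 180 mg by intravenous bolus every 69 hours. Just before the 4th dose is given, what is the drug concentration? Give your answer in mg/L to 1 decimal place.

2.6 mg/L

f = (1/2)^(τ/t½) = (1/2)^(69/23) ≈ 0.1250.
C₀ = D/Vd = 180/10 ≈ 18.000 mg/L.
Before the 4th dose, 3 doses have been given. Superposition: Cmin = C₀·(f + f² + … + f^3).
≈ 18.000 × (0.1250 + 0.0156 + 0.0020) ≈ 18.000 × 0.1426 ≈ 2.567 mg/L.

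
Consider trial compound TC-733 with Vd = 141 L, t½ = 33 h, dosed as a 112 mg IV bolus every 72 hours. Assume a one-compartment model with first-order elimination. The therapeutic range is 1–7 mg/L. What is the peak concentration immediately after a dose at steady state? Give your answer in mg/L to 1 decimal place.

Over one 72-h interval, 72/33 ≈ 2.1818 half-lives elapse, leaving f ≈ 0.2204 of each dose.
At steady state, accumulation factor R = 1/(1 − e^(−kτ)) ≈ 1.2827.
Each bolus raises the concentration by D/Vd = 112/141 ≈ 0.794 mg/L.
Cmax,ss = C₀/(1 − f) ≈ 0.794/0.7796 ≈ 1.018 mg/L.
Peak 1.0 mg/L vs MTC 7 mg/L: below toxic threshold.

1.0 mg/L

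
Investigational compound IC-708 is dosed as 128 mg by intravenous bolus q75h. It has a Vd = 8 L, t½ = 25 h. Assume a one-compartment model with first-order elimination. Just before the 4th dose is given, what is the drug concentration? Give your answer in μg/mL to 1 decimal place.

f = (1/2)^(τ/t½) = (1/2)^(75/25) ≈ 0.1250.
C₀ = D/Vd = 128/8 ≈ 16.000 μg/mL.
Before the 4th dose, 3 doses have been given. Superposition: Cmin = C₀·(f + f² + … + f^3).
≈ 16.000 × (0.1250 + 0.0156 + 0.0020) ≈ 16.000 × 0.1426 ≈ 2.282 μg/mL.

2.3 μg/mL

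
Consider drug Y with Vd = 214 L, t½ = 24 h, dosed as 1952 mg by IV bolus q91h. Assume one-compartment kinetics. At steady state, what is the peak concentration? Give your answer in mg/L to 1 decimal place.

9.8 mg/L

τ/t½ = 91/24 ≈ 3.7917, so fraction remaining f = (1/2)^(91/24) ≈ 0.0722.
Accumulation ratio R = 1/(1 − f) ≈ 1/0.9278 ≈ 1.0778.
Single-dose peak C₀ = D/Vd = 1952/214 ≈ 9.121 mg/L.
Steady-state peak Cmax,ss = C₀·R ≈ 9.121 × 1.0778 ≈ 9.831 mg/L.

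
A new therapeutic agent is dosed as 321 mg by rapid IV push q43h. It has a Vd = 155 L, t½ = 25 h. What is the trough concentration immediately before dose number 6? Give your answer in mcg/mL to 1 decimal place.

f = (1/2)^(τ/t½) = (1/2)^(43/25) ≈ 0.3035.
C₀ = D/Vd = 321/155 ≈ 2.071 mcg/mL.
Before the 6th dose, 5 doses have been given. Superposition: Cmin = C₀·(f + f² + … + f^5).
≈ 2.071 × (0.3035 + 0.0921 + 0.0280 + 0.0085 + 0.0026) ≈ 2.071 × 0.4347 ≈ 0.900 mcg/mL.

0.9 mcg/mL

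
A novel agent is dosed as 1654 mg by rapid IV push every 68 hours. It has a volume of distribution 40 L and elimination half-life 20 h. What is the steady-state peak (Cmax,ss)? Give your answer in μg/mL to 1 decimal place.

45.7 μg/mL

τ/t½ = 68/20 ≈ 3.4, so fraction remaining f = (1/2)^(68/20) ≈ 0.0947.
At steady state, accumulation factor R = 1/(1 − e^(−kτ)) ≈ 1.1046.
Single-dose peak C₀ = D/Vd = 1654/40 ≈ 41.350 μg/mL.
Steady-state peak Cmax,ss = C₀·R ≈ 41.350 × 1.1046 ≈ 45.675 μg/mL.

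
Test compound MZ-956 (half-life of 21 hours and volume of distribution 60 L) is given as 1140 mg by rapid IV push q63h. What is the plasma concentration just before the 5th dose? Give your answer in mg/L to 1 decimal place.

2.7 mg/L

f = (1/2)^(τ/t½) = (1/2)^(63/21) ≈ 0.1250.
C₀ = D/Vd = 1140/60 ≈ 19.000 mg/L.
Before the 5th dose, 4 doses have been given. Superposition: Cmin = C₀·(f + f² + … + f^4).
≈ 19.000 × (0.1250 + 0.0156 + 0.0020 + 0.0002) ≈ 19.000 × 0.1428 ≈ 2.713 mg/L.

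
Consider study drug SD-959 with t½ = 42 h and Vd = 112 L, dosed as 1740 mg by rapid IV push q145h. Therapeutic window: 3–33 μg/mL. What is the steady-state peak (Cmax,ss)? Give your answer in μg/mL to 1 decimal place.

17.1 μg/mL

Over one 145-h interval, 145/42 ≈ 3.4524 half-lives elapse, leaving f ≈ 0.0914 of each dose.
At steady state, accumulation factor R = 1/(1 − e^(−kτ)) ≈ 1.1006.
Single-dose peak C₀ = D/Vd = 1740/112 ≈ 15.536 μg/mL.
Cmax,ss = C₀/(1 − f) ≈ 15.536/0.9086 ≈ 17.099 μg/mL.
Peak 17.1 μg/mL vs MTC 33 μg/mL: below toxic threshold.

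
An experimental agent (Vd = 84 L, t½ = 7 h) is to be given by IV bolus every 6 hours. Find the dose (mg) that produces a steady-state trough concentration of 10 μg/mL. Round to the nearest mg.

682 mg

τ/t½ = 6/7 ≈ 0.85714, so f = (1/2)^(6/7) ≈ 0.552045.
Cmin,ss = (D/Vd)·f/(1−f), so D = Cmin,ss·Vd·(1−f)/f.
D = 10 × 84 × (1−f)/f ≈ 10 × 84 × 0.81145 ≈ 681.62 mg.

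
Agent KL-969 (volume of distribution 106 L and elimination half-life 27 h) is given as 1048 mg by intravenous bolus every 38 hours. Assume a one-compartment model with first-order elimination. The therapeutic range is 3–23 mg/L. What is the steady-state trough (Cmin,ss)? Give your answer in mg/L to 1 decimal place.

Over one 38-h interval, 38/27 ≈ 1.4074 half-lives elapse, leaving f ≈ 0.3770 of each dose.
At steady state, accumulation factor R = 1/(1 − e^(−kτ)) ≈ 1.6051.
Each bolus raises the concentration by D/Vd = 1048/106 ≈ 9.887 mg/L.
Steady-state peak Cmax,ss = C₀·R ≈ 9.887 × 1.6051 ≈ 15.870 mg/L.
Steady-state trough Cmin,ss = Cmax,ss·f ≈ 15.870 × 0.3770 ≈ 5.983 mg/L.
Trough 6.0 mg/L vs MEC 3 mg/L: adequate.

6.0 mg/L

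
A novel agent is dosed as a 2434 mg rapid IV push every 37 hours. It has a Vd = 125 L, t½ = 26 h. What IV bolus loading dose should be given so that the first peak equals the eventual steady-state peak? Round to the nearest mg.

3881 mg

f = (1/2)^(37/26) ≈ 0.372916; accumulation ratio R = 1/(1−f) ≈ 1.59468.
Loading dose to hit Cmax,ss on first dose: D_load = D_maint·R ≈ 2434 × 1.59468 ≈ 3881.45 mg.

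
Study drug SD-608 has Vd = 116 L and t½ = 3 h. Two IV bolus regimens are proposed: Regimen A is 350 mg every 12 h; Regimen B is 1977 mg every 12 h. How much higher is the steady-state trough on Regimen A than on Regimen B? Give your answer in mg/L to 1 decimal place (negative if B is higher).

-0.9 mg/L

Regimen A: f = (1/2)^(12/3) ≈ 0.0625; Cmin,ss = (350/116)·f/(1−f) ≈ 0.201 mg/L.
Regimen B: f = (1/2)^(12/3) ≈ 0.0625; Cmin,ss = (1977/116)·f/(1−f) ≈ 1.136 mg/L.
Difference ≈ 0.201 − 1.136 ≈ -0.935 mg/L.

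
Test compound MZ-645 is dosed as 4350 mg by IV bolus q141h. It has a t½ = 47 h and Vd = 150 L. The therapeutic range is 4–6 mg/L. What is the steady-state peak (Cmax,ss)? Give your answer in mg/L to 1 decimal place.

The dosing interval is 3 half-lives, so f = 2^(−3) = 0.125.
At steady state, R = 1/(1 − 0.125) = 8/7.
Single-dose peak C₀ = D/Vd = 4350/150 = 29 mg/L.
Steady-state peak Cmax,ss = C₀·R = 29 × 8/7 ≈ 33.143 mg/L.
Peak 33.1 mg/L vs MTC 6 mg/L: exceeds toxic threshold.

33.1 mg/L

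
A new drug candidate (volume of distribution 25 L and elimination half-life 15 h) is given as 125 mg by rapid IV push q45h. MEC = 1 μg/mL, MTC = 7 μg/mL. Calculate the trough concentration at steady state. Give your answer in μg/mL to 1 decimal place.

0.7 μg/mL

τ = 45 h = 3 half-lives, so f = (1/2)^3 = 0.125.
Accumulation ratio R = 1/(1 − f) = 1/0.875 = 8/7.
Single-dose peak C₀ = D/Vd = 125/25 = 5 μg/mL.
Steady-state peak Cmax,ss = C₀·R = 5 × 8/7 ≈ 5.714 μg/mL.
Steady-state trough Cmin,ss = Cmax,ss·f ≈ 5.714 × 0.125 ≈ 0.714 μg/mL.
Trough 0.7 μg/mL vs MEC 1 μg/mL: subtherapeutic.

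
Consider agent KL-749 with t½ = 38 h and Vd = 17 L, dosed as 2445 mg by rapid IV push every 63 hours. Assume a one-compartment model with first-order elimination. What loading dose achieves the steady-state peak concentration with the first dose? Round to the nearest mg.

f = (1/2)^(63/38) ≈ 0.316901; accumulation ratio R = 1/(1−f) ≈ 1.46392.
Loading dose to hit Cmax,ss on first dose: D_load = D_maint·R ≈ 2445 × 1.46392 ≈ 3579.28 mg.

3579 mg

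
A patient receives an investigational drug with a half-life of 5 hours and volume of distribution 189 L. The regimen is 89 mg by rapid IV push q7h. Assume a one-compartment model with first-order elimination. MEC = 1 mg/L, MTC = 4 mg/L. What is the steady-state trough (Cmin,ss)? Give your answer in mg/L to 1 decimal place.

k = ln2/t½ = ln2/5 ≈ 0.138629 h⁻¹; fraction remaining f = e^(−kτ) = e^(−0.138629×7) ≈ 0.3789.
Accumulation ratio R = 1/(1 − f) ≈ 1/0.6211 ≈ 1.6100.
Single-dose peak C₀ = D/Vd = 89/189 ≈ 0.471 mg/L.
Steady-state peak Cmax,ss = C₀·R ≈ 0.471 × 1.6100 ≈ 0.758 mg/L.
Steady-state trough Cmin,ss = Cmax,ss·f ≈ 0.758 × 0.3789 ≈ 0.287 mg/L.
Trough 0.3 mg/L vs MEC 1 mg/L: subtherapeutic.

0.3 mg/L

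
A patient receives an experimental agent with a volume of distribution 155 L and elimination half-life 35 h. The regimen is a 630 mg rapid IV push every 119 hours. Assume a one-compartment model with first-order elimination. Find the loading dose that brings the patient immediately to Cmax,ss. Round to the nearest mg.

f = (1/2)^(119/35) ≈ 0.094732; accumulation ratio R = 1/(1−f) ≈ 1.10465.
Loading dose to hit Cmax,ss on first dose: D_load = D_maint·R ≈ 630 × 1.10465 ≈ 695.93 mg.

696 mg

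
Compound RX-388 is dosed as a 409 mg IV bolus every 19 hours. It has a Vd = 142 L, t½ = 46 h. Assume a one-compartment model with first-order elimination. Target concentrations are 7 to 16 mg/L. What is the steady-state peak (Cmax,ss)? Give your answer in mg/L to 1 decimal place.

11.6 mg/L

Over one 19-h interval, 19/46 ≈ 0.41304 half-lives elapse, leaving f ≈ 0.7510 of each dose.
Accumulation ratio R = 1/(1 − f) ≈ 1/0.2490 ≈ 4.0161.
Each bolus raises the concentration by D/Vd = 409/142 ≈ 2.880 mg/L.
Steady-state peak Cmax,ss = C₀·R ≈ 2.880 × 4.0161 ≈ 11.566 mg/L.
Peak 11.6 mg/L vs MTC 16 mg/L: below toxic threshold.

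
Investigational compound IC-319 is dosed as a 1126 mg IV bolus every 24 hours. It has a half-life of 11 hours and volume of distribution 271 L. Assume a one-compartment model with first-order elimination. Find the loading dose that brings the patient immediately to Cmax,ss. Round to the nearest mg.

1444 mg

f = (1/2)^(24/11) ≈ 0.220398; accumulation ratio R = 1/(1−f) ≈ 1.28271.
Loading dose to hit Cmax,ss on first dose: D_load = D_maint·R ≈ 1126 × 1.28271 ≈ 1444.33 mg.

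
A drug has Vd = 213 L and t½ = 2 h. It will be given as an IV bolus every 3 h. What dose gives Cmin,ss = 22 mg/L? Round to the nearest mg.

τ/t½ = 3/2 ≈ 1.5, so f = (1/2)^(3/2) ≈ 0.353553.
Cmin,ss = (D/Vd)·f/(1−f), so D = Cmin,ss·Vd·(1−f)/f.
D = 22 × 213 × (1−f)/f ≈ 22 × 213 × 1.82843 ≈ 8568.02 mg.

8568 mg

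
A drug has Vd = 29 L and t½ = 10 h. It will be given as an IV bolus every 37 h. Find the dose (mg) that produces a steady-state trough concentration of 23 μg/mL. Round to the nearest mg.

8001 mg

τ/t½ = 37/10 ≈ 3.7, so f = (1/2)^(37/10) ≈ 0.076947.
Cmin,ss = (D/Vd)·f/(1−f), so D = Cmin,ss·Vd·(1−f)/f.
D = 23 × 29 × (1−f)/f ≈ 23 × 29 × 11.99596 ≈ 8001.31 mg.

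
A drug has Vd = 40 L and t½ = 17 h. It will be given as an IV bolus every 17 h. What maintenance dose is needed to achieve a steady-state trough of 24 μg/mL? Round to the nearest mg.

τ/t½ = 17/17 ≈ 1, so f = (1/2)^(17/17) ≈ 0.500000.
Cmin,ss = (D/Vd)·f/(1−f), so D = Cmin,ss·Vd·(1−f)/f.
D = 24 × 40 × (1−f)/f ≈ 24 × 40 × 1.00000 ≈ 960.00 mg.

960 mg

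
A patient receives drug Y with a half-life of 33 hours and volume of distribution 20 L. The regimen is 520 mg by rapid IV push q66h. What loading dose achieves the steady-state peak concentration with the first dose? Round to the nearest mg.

693 mg

f = (1/2)^(66/33) ≈ 0.250000; accumulation ratio R = 1/(1−f) ≈ 1.33333.
Loading dose to hit Cmax,ss on first dose: D_load = D_maint·R ≈ 520 × 1.33333 ≈ 693.33 mg.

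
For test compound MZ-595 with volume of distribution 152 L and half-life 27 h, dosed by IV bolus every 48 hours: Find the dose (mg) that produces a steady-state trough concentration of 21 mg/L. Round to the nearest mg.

τ/t½ = 48/27 ≈ 1.7778, so f = (1/2)^(48/27) ≈ 0.291632.
Cmin,ss = (D/Vd)·f/(1−f), so D = Cmin,ss·Vd·(1−f)/f.
D = 21 × 152 × (1−f)/f ≈ 21 × 152 × 2.42898 ≈ 7753.30 mg.

7753 mg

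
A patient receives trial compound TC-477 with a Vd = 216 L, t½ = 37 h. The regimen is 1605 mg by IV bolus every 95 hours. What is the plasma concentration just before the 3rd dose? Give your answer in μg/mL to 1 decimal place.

1.5 μg/mL

f = (1/2)^(τ/t½) = (1/2)^(95/37) ≈ 0.1687.
C₀ = D/Vd = 1605/216 ≈ 7.431 μg/mL.
Before the 3rd dose, 2 doses have been given. Superposition: Cmin = C₀·(f + f²).
≈ 7.431 × (0.1687 + 0.0285) ≈ 7.431 × 0.1972 ≈ 1.465 μg/mL.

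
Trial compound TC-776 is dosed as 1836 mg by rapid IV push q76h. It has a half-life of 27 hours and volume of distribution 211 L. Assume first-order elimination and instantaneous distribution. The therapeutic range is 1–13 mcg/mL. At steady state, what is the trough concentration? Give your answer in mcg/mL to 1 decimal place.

Over one 76-h interval, 76/27 ≈ 2.8148 half-lives elapse, leaving f ≈ 0.1421 of each dose.
Each bolus raises the concentration by D/Vd = 1836/211 ≈ 8.701 mcg/mL.
Steady-state trough Cmin,ss = C₀·f/(1−f) ≈ 8.701 × 0.1421/0.8579 ≈ 1.441 mcg/mL.
Trough 1.4 mcg/mL vs MEC 1 mcg/mL: adequate.

1.4 mcg/mL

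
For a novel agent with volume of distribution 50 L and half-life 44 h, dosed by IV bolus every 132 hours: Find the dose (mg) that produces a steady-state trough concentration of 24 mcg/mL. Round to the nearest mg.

8400 mg

τ/t½ = 132/44 ≈ 3, so f = (1/2)^(132/44) ≈ 0.125000.
Cmin,ss = (D/Vd)·f/(1−f), so D = Cmin,ss·Vd·(1−f)/f.
D = 24 × 50 × (1−f)/f ≈ 24 × 50 × 7.00000 ≈ 8400.00 mg.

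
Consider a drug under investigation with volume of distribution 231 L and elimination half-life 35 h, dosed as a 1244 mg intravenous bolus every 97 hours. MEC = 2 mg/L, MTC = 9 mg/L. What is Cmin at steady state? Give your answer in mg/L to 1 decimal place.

0.9 mg/L

τ/t½ = 97/35 ≈ 2.7714, so fraction remaining f = (1/2)^(97/35) ≈ 0.1465.
At steady state, accumulation factor R = 1/(1 − e^(−kτ)) ≈ 1.1716.
Each bolus raises the concentration by D/Vd = 1244/231 ≈ 5.385 mg/L.
Steady-state peak Cmax,ss = C₀·R ≈ 5.385 × 1.1716 ≈ 6.309 mg/L.
One interval later, Cmin,ss = Cmax,ss·e^(−kτ) ≈ 6.309 × 0.1465 ≈ 0.924 mg/L.
Trough 0.9 mg/L vs MEC 2 mg/L: subtherapeutic.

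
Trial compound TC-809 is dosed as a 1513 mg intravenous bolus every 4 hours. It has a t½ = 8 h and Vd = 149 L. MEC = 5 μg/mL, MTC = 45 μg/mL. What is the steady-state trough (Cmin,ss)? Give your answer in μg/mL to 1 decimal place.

24.5 μg/mL

τ/t½ = 4/8 ≈ 0.5, so fraction remaining f = (1/2)^(4/8) ≈ 0.7071.
Each bolus raises the concentration by D/Vd = 1513/149 ≈ 10.154 μg/mL.
Steady-state trough Cmin,ss = C₀·f/(1−f) ≈ 10.154 × 0.7071/0.2929 ≈ 24.513 μg/mL.
Trough 24.5 μg/mL vs MEC 5 μg/mL: adequate.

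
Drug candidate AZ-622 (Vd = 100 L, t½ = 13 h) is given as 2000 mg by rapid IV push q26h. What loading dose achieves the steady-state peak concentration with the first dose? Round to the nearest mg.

f = (1/2)^(26/13) ≈ 0.250000; accumulation ratio R = 1/(1−f) ≈ 1.33333.
Loading dose to hit Cmax,ss on first dose: D_load = D_maint·R ≈ 2000 × 1.33333 ≈ 2666.66 mg.

2667 mg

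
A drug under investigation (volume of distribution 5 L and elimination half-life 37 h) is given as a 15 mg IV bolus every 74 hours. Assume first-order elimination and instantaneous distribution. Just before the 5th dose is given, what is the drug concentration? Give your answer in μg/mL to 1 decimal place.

f = (1/2)^(τ/t½) = (1/2)^(74/37) ≈ 0.2500.
C₀ = D/Vd = 15/5 ≈ 3.000 μg/mL.
Before the 5th dose, 4 doses have been given. Superposition: Cmin = C₀·(f + f² + … + f^4).
≈ 3.000 × (0.2500 + 0.0625 + 0.0156 + 0.0039) ≈ 3.000 × 0.3320 ≈ 0.996 μg/mL.

1.0 μg/mL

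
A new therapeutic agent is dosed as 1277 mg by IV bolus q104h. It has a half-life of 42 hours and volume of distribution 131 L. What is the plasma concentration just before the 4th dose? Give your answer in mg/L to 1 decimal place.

2.1 mg/L

f = (1/2)^(τ/t½) = (1/2)^(104/42) ≈ 0.1797.
C₀ = D/Vd = 1277/131 ≈ 9.748 mg/L.
Before the 4th dose, 3 doses have been given. Superposition: Cmin = C₀·(f + f² + … + f^3).
≈ 9.748 × (0.1797 + 0.0323 + 0.0058) ≈ 9.748 × 0.2178 ≈ 2.123 mg/L.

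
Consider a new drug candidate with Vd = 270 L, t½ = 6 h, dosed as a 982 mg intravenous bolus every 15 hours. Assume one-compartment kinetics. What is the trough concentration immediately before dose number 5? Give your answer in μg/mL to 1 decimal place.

0.8 μg/mL

f = (1/2)^(τ/t½) = (1/2)^(15/6) ≈ 0.1768.
C₀ = D/Vd = 982/270 ≈ 3.637 μg/mL.
Before the 5th dose, 4 doses have been given. Superposition: Cmin = C₀·(f + f² + … + f^4).
≈ 3.637 × (0.1768 + 0.0313 + 0.0055 + 0.0010) ≈ 3.637 × 0.2146 ≈ 0.781 μg/mL.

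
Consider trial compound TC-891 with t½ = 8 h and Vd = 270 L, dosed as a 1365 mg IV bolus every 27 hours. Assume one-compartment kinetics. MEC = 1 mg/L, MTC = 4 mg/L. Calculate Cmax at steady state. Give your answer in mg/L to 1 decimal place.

k = ln2/t½ = ln2/8 ≈ 0.086643 h⁻¹; fraction remaining f = e^(−kτ) = e^(−0.086643×27) ≈ 0.0964.
At steady state, accumulation factor R = 1/(1 − e^(−kτ)) ≈ 1.1067.
Single-dose peak C₀ = D/Vd = 1365/270 ≈ 5.056 mg/L.
Steady-state peak Cmax,ss = C₀·R ≈ 5.056 × 1.1067 ≈ 5.595 mg/L.
Peak 5.6 mg/L vs MTC 4 mg/L: exceeds toxic threshold.

5.6 mg/L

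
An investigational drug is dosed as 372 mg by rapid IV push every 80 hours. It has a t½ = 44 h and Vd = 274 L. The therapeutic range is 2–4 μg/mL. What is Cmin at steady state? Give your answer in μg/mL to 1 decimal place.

0.5 μg/mL

Over one 80-h interval, 80/44 ≈ 1.8182 half-lives elapse, leaving f ≈ 0.2836 of each dose.
Each bolus raises the concentration by D/Vd = 372/274 ≈ 1.358 μg/mL.
Steady-state trough Cmin,ss = C₀·f/(1−f) ≈ 1.358 × 0.2836/0.7164 ≈ 0.538 μg/mL.
Trough 0.5 μg/mL vs MEC 2 μg/mL: subtherapeutic.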